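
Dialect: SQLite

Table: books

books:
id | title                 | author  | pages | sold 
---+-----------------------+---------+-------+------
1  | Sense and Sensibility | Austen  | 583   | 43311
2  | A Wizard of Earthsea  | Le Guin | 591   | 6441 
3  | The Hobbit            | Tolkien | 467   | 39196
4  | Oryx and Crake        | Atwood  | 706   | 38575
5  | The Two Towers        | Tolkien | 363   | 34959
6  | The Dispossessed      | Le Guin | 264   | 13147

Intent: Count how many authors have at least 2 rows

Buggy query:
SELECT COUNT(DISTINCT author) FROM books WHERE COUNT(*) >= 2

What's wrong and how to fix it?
Bug: COUNT(*) cannot appear in WHERE; the per-group count doesn't exist yet

Fix: Group first with HAVING COUNT(*) >= 2, then COUNT the resulting groups

Corrected query:
SELECT COUNT(*) FROM (SELECT author FROM books GROUP BY author HAVING COUNT(*) >= 2)

Result:
COUNT(*)
--------
2       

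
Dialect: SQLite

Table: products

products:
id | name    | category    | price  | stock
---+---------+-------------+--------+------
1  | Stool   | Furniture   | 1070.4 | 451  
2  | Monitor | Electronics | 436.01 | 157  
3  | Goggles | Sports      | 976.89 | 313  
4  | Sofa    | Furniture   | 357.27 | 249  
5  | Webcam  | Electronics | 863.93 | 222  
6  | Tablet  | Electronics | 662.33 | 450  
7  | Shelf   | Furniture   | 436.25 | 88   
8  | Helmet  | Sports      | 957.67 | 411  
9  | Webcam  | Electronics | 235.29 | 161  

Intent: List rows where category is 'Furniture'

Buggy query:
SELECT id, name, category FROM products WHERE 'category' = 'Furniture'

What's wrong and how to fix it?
Bug: 'category' in single quotes is a string literal, not the column; the comparison is literal-vs-literal and never true

Fix: Reference the column as category without single quotes

Corrected query:
SELECT id, name, category FROM products WHERE category = 'Furniture'

Result:
id | name  | category 
---+-------+----------
1  | Stool | Furniture
4  | Sofa  | Furniture
7  | Shelf | Furniture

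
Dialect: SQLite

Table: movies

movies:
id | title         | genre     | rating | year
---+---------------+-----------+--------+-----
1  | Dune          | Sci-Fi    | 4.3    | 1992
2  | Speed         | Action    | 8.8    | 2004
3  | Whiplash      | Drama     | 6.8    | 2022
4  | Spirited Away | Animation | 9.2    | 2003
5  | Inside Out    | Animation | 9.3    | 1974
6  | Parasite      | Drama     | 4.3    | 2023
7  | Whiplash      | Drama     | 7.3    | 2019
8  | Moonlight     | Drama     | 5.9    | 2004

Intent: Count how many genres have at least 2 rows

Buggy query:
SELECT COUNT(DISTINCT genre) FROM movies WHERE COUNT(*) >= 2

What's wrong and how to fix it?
Bug: WHERE filters individual rows, not groups, so a group-level COUNT is invalid there

Fix: Use a subquery that GROUPs and filters with HAVING, then count its rows

Corrected query:
SELECT COUNT(*) FROM (SELECT genre FROM movies GROUP BY genre HAVING COUNT(*) >= 2)

Result:
COUNT(*)
--------
2       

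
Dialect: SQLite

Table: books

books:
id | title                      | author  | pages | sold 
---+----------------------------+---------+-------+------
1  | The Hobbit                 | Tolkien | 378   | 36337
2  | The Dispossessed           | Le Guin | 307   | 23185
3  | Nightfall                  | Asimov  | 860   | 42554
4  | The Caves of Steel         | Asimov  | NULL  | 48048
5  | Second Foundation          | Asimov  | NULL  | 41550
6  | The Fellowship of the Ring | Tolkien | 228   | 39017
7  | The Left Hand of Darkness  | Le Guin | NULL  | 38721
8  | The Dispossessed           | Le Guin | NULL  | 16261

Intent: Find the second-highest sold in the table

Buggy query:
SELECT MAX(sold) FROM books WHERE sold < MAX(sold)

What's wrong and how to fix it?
Bug: MAX(sold) on the right of the comparison is an aggregate-in-WHERE error

Fix: Compute the overall MAX in a subquery, then take MAX of rows below it

Corrected query:
SELECT MAX(sold) FROM books WHERE sold < (SELECT MAX(sold) FROM books)

Result:
MAX(sold)
---------
42554    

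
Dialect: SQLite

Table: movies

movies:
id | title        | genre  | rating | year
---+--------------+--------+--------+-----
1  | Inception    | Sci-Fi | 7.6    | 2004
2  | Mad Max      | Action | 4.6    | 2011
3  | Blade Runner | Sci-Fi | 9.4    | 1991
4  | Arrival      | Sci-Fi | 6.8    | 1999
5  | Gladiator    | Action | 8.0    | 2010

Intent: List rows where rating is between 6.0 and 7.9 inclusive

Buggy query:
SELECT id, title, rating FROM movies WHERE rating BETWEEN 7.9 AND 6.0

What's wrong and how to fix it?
Bug: BETWEEN expects the lower bound first; with 7.9 AND 6.0 the range is empty

Fix: Write BETWEEN 6.0 AND 7.9

Corrected query:
SELECT id, title, rating FROM movies WHERE rating BETWEEN 6.0 AND 7.9

Result:
id | title     | rating
---+-----------+-------
1  | Inception | 7.6   
4  | Arrival   | 6.8   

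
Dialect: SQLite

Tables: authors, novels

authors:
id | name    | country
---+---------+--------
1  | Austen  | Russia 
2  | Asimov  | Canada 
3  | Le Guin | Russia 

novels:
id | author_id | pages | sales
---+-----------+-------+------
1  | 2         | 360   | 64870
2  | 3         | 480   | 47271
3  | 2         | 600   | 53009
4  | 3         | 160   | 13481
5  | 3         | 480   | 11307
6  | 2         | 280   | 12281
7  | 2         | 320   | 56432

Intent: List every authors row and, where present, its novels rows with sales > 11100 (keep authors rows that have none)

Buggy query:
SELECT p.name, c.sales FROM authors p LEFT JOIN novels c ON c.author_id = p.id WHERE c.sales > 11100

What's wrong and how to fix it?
Bug: A WHERE condition on the right-hand table after LEFT JOIN drops unmatched parents

Fix: Put 'c.sales > 11100' in the JOIN's ON clause instead of WHERE

Corrected query:
SELECT p.name, c.sales FROM authors p LEFT JOIN novels c ON c.author_id = p.id AND c.sales > 11100

Result:
name    | sales
--------+------
Austen  | NULL 
Asimov  | 12281
Asimov  | 53009
Asimov  | 56432
Asimov  | 64870
Le Guin | 11307
Le Guin | 13481
Le Guin | 47271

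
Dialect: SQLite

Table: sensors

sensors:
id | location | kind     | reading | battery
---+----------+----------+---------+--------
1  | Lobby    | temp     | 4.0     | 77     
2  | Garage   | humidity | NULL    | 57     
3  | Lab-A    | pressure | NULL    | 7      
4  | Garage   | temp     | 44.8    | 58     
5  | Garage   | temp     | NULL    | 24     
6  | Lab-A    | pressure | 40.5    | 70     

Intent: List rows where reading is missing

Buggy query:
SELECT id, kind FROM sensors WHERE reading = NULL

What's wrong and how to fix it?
Bug: '= NULL' is always unknown in SQL three-valued logic, so no rows match

Fix: Replace '= NULL' with 'IS NULL'

Corrected query:
SELECT id, kind FROM sensors WHERE reading IS NULL

Result:
id | kind    
---+---------
2  | humidity
3  | pressure
5  | temp    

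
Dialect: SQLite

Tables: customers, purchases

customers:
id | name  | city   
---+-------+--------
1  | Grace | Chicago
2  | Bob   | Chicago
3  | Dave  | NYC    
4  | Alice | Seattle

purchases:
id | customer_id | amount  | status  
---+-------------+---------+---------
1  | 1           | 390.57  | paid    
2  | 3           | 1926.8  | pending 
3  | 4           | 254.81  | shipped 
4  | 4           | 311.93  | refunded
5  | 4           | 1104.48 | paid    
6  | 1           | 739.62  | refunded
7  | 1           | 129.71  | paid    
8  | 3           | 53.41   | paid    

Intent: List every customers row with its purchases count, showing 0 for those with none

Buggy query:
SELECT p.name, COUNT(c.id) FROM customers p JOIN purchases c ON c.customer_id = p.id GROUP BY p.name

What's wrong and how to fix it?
Bug: An inner join excludes parents with zero children

Fix: Switch to LEFT JOIN to retain unmatched parent rows

Corrected query:
SELECT p.name, COUNT(c.id) FROM customers p LEFT JOIN purchases c ON c.customer_id = p.id GROUP BY p.name

Result:
name  | COUNT(c.id)
------+------------
Alice | 3          
Bob   | 0          
Dave  | 2          
Grace | 3          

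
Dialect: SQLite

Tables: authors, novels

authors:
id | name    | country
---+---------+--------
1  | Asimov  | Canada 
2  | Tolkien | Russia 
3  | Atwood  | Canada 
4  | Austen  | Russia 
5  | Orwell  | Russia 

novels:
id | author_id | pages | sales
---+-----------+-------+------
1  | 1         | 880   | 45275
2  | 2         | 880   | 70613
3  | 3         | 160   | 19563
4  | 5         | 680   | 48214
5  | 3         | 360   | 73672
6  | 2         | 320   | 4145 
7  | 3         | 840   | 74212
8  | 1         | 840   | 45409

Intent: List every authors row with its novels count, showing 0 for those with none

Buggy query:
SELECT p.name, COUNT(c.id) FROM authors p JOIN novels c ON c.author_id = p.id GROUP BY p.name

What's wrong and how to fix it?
Bug: INNER JOIN drops authors rows that have no matching novels rows

Fix: Switch to LEFT JOIN to retain unmatched parent rows

Corrected query:
SELECT p.name, COUNT(c.id) FROM authors p LEFT JOIN novels c ON c.author_id = p.id GROUP BY p.name

Result:
name    | COUNT(c.id)
--------+------------
Asimov  | 2          
Atwood  | 3          
Austen  | 0          
Orwell  | 1          
Tolkien | 2          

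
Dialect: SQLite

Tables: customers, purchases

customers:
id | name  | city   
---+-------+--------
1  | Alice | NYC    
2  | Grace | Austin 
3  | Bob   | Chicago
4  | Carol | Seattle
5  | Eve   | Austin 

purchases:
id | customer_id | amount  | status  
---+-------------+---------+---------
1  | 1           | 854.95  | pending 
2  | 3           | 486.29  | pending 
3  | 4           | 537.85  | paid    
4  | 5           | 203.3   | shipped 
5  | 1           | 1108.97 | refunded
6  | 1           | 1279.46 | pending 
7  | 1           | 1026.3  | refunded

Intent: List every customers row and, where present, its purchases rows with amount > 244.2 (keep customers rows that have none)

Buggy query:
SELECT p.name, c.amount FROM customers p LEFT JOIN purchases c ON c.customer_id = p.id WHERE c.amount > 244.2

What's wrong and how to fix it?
Bug: A WHERE condition on the right-hand table after LEFT JOIN drops unmatched parents

Fix: Put 'c.amount > 244.2' in the JOIN's ON clause instead of WHERE

Corrected query:
SELECT p.name, c.amount FROM customers p LEFT JOIN purchases c ON c.customer_id = p.id AND c.amount > 244.2

Result:
name  | amount 
------+--------
Alice | 854.95 
Alice | 1026.3 
Alice | 1108.97
Alice | 1279.46
Grace | NULL   
Bob   | 486.29 
Carol | 537.85 
Eve   | NULL   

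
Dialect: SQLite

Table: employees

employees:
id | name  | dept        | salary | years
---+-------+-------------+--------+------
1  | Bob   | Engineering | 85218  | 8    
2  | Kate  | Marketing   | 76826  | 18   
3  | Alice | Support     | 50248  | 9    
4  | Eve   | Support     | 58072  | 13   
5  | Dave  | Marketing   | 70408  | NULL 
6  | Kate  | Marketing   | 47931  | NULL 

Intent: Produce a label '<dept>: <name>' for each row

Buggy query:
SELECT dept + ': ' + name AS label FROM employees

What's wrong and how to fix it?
Bug: '+' is numeric addition; on text columns SQLite converts them to 0 instead of concatenating

Fix: Use the || operator for string concatenation

Corrected query:
SELECT dept || ': ' || name AS label FROM employees

Result:
label           
----------------
Engineering: Bob
Marketing: Kate 
Support: Alice  
Support: Eve    
Marketing: Dave 
Marketing: Kate 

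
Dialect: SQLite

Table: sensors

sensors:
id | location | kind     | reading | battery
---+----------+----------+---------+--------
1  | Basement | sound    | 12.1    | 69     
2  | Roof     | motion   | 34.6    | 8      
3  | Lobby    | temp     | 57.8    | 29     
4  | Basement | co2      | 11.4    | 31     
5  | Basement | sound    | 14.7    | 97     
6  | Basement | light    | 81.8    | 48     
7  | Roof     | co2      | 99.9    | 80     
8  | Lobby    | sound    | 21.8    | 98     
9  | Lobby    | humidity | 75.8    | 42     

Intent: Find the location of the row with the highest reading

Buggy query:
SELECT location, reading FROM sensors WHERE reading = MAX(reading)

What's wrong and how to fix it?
Bug: WHERE is evaluated per row; an aggregate over the whole table isn't defined there

Fix: Wrap MAX in a scalar subquery so WHERE compares against a single value

Corrected query:
SELECT location, reading FROM sensors WHERE reading = (SELECT MAX(reading) FROM sensors)

Result:
location | reading
---------+--------
Roof     | 99.9   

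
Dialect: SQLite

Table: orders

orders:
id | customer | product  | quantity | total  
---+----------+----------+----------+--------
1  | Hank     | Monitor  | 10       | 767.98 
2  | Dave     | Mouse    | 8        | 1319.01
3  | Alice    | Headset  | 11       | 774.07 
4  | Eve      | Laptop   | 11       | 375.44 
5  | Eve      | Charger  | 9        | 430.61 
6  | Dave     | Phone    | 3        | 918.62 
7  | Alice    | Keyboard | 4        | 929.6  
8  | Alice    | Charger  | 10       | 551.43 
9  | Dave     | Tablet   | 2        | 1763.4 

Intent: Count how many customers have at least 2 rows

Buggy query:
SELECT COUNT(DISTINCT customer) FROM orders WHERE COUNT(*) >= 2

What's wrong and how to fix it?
Bug: COUNT(*) cannot appear in WHERE; the per-group count doesn't exist yet

Fix: Group first with HAVING COUNT(*) >= 2, then COUNT the resulting groups

Corrected query:
SELECT COUNT(*) FROM (SELECT customer FROM orders GROUP BY customer HAVING COUNT(*) >= 2)

Result:
COUNT(*)
--------
3       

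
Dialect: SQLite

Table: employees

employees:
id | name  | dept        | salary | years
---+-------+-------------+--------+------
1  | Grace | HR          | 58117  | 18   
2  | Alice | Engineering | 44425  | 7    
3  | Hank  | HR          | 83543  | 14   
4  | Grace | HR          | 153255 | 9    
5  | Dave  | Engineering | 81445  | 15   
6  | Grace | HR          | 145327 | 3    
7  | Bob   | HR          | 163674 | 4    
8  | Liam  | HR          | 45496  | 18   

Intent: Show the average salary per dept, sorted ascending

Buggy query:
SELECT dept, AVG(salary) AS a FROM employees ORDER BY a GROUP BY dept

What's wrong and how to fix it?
Bug: ORDER BY appears before GROUP BY; SQL clause order requires GROUP BY first

Fix: Move ORDER BY to the end, after GROUP BY

Corrected query:
SELECT dept, AVG(salary) AS a FROM employees GROUP BY dept ORDER BY a

Result:
dept        | a            
------------+--------------
Engineering | 62935        
HR          | 108235.333333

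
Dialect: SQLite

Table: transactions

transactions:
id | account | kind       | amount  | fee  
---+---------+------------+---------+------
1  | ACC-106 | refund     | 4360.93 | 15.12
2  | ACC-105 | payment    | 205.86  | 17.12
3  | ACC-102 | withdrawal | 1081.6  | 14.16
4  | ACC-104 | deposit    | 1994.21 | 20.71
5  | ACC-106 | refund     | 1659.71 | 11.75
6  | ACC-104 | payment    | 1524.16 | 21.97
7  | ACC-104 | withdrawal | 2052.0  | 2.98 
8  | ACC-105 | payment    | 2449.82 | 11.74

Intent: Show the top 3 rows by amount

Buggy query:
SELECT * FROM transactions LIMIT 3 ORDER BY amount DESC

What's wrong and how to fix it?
Bug: LIMIT must come after ORDER BY

Fix: Sort with ORDER BY, then apply LIMIT

Corrected query:
SELECT * FROM transactions ORDER BY amount DESC LIMIT 3

Result:
id | account | kind       | amount  | fee  
---+---------+------------+---------+------
1  | ACC-106 | refund     | 4360.93 | 15.12
8  | ACC-105 | payment    | 2449.82 | 11.74
7  | ACC-104 | withdrawal | 2052    | 2.98 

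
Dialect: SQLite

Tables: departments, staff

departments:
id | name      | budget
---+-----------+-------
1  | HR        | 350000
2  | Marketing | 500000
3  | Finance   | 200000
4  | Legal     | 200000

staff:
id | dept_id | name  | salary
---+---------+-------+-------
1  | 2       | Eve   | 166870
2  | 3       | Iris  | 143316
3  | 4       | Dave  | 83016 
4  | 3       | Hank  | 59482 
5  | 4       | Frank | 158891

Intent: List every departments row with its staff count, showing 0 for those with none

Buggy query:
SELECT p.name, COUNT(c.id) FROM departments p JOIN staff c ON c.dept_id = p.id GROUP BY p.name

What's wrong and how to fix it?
Bug: An inner join excludes parents with zero children

Fix: Switch to LEFT JOIN to retain unmatched parent rows

Corrected query:
SELECT p.name, COUNT(c.id) FROM departments p LEFT JOIN staff c ON c.dept_id = p.id GROUP BY p.name

Result:
name      | COUNT(c.id)
----------+------------
Finance   | 2          
HR        | 0          
Legal     | 2          
Marketing | 1          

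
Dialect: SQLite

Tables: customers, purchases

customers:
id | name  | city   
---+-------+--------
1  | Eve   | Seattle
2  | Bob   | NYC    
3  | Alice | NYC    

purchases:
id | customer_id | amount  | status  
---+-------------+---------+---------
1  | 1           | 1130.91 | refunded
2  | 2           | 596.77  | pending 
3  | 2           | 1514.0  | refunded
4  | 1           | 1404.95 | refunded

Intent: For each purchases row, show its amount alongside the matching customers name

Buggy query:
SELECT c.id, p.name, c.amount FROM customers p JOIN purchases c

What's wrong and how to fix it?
Bug: Missing join condition: each purchases row is matched to all customers rows instead of just its own

Fix: Add ON c.customer_id = p.id to the JOIN

Corrected query:
SELECT c.id, p.name, c.amount FROM customers p JOIN purchases c ON c.customer_id = p.id

Result:
id | name | amount 
---+------+--------
1  | Eve  | 1130.91
2  | Bob  | 596.77 
3  | Bob  | 1514   
4  | Eve  | 1404.95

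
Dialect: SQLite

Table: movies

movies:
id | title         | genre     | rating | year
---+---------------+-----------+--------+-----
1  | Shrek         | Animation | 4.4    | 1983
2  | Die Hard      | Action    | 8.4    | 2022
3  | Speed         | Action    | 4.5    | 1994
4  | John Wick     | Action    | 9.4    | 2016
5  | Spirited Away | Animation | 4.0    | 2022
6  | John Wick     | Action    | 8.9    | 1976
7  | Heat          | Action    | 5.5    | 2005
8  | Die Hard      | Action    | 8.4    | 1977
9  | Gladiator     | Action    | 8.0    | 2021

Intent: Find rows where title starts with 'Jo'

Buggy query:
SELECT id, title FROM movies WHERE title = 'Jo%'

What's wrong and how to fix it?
Bug: Wildcards only work with LIKE; '=' treats '%' as a literal character

Fix: Use LIKE for wildcard pattern matching

Corrected query:
SELECT id, title FROM movies WHERE title LIKE 'Jo%'

Result:
id | title    
---+----------
4  | John Wick
6  | John Wick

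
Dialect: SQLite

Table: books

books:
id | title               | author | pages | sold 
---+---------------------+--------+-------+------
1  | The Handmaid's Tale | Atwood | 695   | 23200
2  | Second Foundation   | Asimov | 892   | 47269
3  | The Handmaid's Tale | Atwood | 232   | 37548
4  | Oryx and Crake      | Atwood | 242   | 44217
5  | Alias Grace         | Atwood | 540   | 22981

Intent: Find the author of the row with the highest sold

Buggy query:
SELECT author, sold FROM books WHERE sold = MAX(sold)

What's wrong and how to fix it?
Bug: WHERE is evaluated per row; an aggregate over the whole table isn't defined there

Fix: Wrap MAX in a scalar subquery so WHERE compares against a single value

Corrected query:
SELECT author, sold FROM books WHERE sold = (SELECT MAX(sold) FROM books)

Result:
author | sold 
-------+------
Asimov | 47269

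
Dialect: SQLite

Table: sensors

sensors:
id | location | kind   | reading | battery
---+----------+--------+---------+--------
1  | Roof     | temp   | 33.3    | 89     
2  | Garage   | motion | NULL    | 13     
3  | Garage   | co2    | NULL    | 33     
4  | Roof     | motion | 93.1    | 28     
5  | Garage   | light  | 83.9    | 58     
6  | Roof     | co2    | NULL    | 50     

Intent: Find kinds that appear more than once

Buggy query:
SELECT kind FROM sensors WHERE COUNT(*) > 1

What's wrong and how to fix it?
Bug: WHERE can't reference COUNT(*); aggregates are computed after WHERE

Fix: GROUP BY kind, then filter groups with HAVING COUNT(*) > 1

Corrected query:
SELECT kind FROM sensors GROUP BY kind HAVING COUNT(*) > 1

Result:
kind  
------
co2   
motion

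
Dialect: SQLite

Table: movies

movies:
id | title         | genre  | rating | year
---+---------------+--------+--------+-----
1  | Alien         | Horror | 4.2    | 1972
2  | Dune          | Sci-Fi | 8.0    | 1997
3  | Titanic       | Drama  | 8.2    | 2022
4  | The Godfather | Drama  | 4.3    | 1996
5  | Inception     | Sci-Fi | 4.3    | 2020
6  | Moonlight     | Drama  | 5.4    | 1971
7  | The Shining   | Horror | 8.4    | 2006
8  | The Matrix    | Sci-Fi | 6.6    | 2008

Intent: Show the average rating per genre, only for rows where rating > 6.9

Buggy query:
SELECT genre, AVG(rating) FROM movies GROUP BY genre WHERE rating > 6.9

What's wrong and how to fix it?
Bug: WHERE cannot follow GROUP BY

Fix: Place WHERE between FROM and GROUP BY

Corrected query:
SELECT genre, AVG(rating) FROM movies WHERE rating > 6.9 GROUP BY genre

Result:
genre  | AVG(rating)
-------+------------
Drama  | 8.2        
Horror | 8.4        
Sci-Fi | 8          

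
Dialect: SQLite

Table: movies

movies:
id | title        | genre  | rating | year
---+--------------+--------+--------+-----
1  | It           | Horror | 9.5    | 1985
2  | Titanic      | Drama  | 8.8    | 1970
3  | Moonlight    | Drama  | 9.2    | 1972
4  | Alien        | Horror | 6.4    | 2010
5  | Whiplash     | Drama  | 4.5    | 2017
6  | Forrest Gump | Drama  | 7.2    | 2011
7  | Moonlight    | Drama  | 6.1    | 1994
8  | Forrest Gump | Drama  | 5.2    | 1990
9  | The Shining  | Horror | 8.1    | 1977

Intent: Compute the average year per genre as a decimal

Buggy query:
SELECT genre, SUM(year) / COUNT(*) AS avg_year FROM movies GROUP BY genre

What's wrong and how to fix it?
Bug: SUM(year) and COUNT(*) are both integers; the division truncates the fractional part

Fix: Cast one side to REAL so the division keeps the fractional part

Corrected query:
SELECT genre, SUM(year) * 1.0 / COUNT(*) AS avg_year FROM movies GROUP BY genre

Result:
genre  | avg_year   
-------+------------
Drama  | 1992.333333
Horror | 1990.666667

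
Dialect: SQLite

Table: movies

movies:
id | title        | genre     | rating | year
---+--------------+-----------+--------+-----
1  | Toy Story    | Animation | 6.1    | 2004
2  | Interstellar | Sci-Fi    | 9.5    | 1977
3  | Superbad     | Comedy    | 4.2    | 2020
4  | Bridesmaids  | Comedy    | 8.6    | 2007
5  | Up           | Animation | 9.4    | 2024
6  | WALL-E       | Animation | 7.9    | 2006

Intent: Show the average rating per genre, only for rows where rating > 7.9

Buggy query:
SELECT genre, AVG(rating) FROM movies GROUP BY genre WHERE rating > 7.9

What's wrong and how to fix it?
Bug: WHERE cannot follow GROUP BY

Fix: Move the WHERE clause before GROUP BY

Corrected query:
SELECT genre, AVG(rating) FROM movies WHERE rating > 7.9 GROUP BY genre

Result:
genre     | AVG(rating)
----------+------------
Animation | 9.4        
Comedy    | 8.6        
Sci-Fi    | 9.5        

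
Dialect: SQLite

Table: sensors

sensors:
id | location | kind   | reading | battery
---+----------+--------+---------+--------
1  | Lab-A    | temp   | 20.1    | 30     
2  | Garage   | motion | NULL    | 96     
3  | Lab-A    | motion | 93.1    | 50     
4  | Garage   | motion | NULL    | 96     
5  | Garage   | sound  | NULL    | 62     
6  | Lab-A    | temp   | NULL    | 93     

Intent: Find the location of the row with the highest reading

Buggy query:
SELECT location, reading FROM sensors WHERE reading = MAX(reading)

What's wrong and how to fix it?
Bug: MAX(reading) is an aggregate and cannot be used directly in WHERE

Fix: Use a subquery: WHERE reading = (SELECT MAX(reading) FROM sensors)

Corrected query:
SELECT location, reading FROM sensors WHERE reading = (SELECT MAX(reading) FROM sensors)

Result:
location | reading
---------+--------
Lab-A    | 93.1   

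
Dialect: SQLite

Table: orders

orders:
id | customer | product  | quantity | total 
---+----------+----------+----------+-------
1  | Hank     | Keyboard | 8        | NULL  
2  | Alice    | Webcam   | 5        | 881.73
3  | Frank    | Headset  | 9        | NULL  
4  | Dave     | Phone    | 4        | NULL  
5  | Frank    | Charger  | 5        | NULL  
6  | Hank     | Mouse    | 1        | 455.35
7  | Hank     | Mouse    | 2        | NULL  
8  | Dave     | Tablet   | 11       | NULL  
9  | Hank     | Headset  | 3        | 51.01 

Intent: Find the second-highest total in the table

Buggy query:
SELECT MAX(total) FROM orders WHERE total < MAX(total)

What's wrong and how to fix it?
Bug: MAX(total) on the right of the comparison is an aggregate-in-WHERE error

Fix: Compute the overall MAX in a subquery, then take MAX of rows below it

Corrected query:
SELECT MAX(total) FROM orders WHERE total < (SELECT MAX(total) FROM orders)

Result:
MAX(total)
----------
455.35    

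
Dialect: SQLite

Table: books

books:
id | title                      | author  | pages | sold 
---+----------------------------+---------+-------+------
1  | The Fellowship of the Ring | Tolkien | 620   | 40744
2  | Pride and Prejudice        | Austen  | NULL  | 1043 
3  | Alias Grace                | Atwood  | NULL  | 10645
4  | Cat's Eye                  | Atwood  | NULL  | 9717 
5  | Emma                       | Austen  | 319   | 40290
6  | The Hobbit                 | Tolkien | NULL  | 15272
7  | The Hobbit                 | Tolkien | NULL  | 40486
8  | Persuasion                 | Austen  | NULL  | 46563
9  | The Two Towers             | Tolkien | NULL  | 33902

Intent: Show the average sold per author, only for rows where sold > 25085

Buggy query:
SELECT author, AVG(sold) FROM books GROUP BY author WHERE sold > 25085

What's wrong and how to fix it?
Bug: WHERE cannot follow GROUP BY

Fix: Place WHERE between FROM and GROUP BY

Corrected query:
SELECT author, AVG(sold) FROM books WHERE sold > 25085 GROUP BY author

Result:
author  | AVG(sold)   
--------+-------------
Austen  | 43426.5     
Tolkien | 38377.333333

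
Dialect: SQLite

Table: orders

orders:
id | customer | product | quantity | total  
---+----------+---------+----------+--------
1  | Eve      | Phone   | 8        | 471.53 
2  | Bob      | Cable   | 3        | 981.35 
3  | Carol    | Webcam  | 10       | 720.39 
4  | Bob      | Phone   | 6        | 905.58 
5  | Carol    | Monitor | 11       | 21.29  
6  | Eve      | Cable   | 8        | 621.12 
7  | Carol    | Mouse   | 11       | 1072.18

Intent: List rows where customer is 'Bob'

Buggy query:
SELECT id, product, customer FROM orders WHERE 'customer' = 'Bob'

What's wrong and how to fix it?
Bug: 'customer' in single quotes is a string literal, not the column; the comparison is literal-vs-literal and never true

Fix: Remove the quotes around the column name (or use double quotes for an identifier)

Corrected query:
SELECT id, product, customer FROM orders WHERE customer = 'Bob'

Result:
id | product | customer
---+---------+---------
2  | Cable   | Bob     
4  | Phone   | Bob     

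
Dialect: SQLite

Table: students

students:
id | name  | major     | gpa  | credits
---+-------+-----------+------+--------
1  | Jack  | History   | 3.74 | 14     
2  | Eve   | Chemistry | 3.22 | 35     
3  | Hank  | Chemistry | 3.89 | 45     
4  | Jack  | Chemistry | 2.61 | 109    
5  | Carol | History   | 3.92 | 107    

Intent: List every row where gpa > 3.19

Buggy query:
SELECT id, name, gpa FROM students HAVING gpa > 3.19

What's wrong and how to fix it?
Bug: HAVING filters the output of aggregation, but this query has no GROUP BY and no aggregate functions, so SQLite rejects it (HAVING clause on a non-aggregate query); the condition here is per row

Fix: Replace HAVING with WHERE since the condition applies to individual rows

Corrected query:
SELECT id, name, gpa FROM students WHERE gpa > 3.19

Result:
id | name  | gpa 
---+-------+-----
1  | Jack  | 3.74
2  | Eve   | 3.22
3  | Hank  | 3.89
5  | Carol | 3.92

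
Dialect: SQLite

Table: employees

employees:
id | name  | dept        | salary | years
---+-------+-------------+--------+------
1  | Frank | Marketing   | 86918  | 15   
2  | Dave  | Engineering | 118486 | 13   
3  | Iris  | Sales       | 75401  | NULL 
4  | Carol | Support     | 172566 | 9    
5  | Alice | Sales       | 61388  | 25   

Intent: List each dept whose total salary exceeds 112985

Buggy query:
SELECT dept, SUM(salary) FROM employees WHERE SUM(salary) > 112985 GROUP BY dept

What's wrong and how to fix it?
Bug: Aggregate functions cannot appear in a WHERE clause

Fix: Use HAVING (which filters groups after aggregation) instead of WHERE

Corrected query:
SELECT dept, SUM(salary) FROM employees GROUP BY dept HAVING SUM(salary) > 112985

Result:
dept        | SUM(salary)
------------+------------
Engineering | 118486     
Sales       | 136789     
Support     | 172566     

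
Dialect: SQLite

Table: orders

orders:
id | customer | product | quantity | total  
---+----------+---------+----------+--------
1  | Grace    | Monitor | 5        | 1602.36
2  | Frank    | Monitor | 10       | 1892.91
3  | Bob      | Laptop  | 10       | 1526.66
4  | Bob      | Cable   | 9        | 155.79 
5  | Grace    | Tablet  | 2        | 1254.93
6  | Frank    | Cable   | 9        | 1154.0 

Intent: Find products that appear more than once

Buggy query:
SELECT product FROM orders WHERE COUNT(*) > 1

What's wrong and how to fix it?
Bug: COUNT(*) is an aggregate and cannot be used in WHERE

Fix: Group first, then use HAVING for the count condition

Corrected query:
SELECT product FROM orders GROUP BY product HAVING COUNT(*) > 1

Result:
product
-------
Cable  
Monitor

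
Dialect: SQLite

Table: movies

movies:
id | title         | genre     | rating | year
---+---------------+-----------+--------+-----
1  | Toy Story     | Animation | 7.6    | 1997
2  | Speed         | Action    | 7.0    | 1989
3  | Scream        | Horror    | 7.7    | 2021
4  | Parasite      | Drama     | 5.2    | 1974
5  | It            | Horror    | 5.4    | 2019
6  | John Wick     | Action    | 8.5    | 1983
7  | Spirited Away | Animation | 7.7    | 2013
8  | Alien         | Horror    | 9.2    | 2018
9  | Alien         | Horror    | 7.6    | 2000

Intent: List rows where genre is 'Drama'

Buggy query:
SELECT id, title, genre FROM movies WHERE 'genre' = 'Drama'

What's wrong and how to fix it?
Bug: Single quotes denote string literals in SQL; the column name is being compared as a constant string

Fix: Reference the column as genre without single quotes

Corrected query:
SELECT id, title, genre FROM movies WHERE genre = 'Drama'

Result:
id | title    | genre
---+----------+------
4  | Parasite | Drama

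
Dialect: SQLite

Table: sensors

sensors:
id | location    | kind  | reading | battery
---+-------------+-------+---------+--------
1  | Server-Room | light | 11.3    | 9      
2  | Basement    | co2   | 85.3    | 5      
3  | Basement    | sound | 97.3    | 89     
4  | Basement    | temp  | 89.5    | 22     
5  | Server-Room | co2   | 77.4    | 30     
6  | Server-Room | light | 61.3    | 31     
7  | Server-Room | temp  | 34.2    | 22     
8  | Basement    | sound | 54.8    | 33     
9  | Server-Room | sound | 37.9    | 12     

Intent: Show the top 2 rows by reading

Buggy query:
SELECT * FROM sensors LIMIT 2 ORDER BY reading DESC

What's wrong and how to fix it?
Bug: LIMIT must come after ORDER BY

Fix: Sort with ORDER BY, then apply LIMIT

Corrected query:
SELECT * FROM sensors ORDER BY reading DESC LIMIT 2

Result:
id | location | kind  | reading | battery
---+----------+-------+---------+--------
3  | Basement | sound | 97.3    | 89     
4  | Basement | temp  | 89.5    | 22     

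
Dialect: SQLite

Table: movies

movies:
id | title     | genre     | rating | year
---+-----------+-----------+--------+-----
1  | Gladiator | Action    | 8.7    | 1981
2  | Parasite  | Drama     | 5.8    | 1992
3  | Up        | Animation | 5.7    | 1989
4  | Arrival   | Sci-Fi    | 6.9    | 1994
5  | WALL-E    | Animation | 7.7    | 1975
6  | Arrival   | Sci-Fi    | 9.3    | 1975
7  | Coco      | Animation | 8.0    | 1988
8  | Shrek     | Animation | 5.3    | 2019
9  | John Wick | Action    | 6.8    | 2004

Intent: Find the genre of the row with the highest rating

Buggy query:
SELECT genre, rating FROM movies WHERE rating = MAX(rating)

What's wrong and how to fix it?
Bug: WHERE is evaluated per row; an aggregate over the whole table isn't defined there

Fix: Wrap MAX in a scalar subquery so WHERE compares against a single value

Corrected query:
SELECT genre, rating FROM movies WHERE rating = (SELECT MAX(rating) FROM movies)

Result:
genre  | rating
-------+-------
Sci-Fi | 9.3   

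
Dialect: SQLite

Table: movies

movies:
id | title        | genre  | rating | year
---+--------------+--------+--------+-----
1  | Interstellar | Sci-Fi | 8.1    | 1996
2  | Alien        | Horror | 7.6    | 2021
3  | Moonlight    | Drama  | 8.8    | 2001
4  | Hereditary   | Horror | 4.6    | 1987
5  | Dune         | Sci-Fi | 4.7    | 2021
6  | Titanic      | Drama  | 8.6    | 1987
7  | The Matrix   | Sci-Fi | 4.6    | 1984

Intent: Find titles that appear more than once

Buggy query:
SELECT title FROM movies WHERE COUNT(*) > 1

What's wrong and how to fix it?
Bug: COUNT(*) is an aggregate and cannot be used in WHERE

Fix: GROUP BY title, then filter groups with HAVING COUNT(*) > 1

Corrected query:
SELECT title FROM movies GROUP BY title HAVING COUNT(*) > 1

Result:
(no rows)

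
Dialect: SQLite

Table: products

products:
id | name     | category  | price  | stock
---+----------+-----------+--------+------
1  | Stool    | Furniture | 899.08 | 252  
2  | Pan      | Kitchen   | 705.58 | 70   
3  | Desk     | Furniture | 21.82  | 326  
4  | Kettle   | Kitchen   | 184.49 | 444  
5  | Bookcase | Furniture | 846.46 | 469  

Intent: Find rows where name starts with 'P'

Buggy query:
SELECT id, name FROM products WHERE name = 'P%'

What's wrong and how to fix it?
Bug: Wildcards only work with LIKE; '=' treats '%' as a literal character

Fix: Use LIKE for wildcard pattern matching

Corrected query:
SELECT id, name FROM products WHERE name LIKE 'P%'

Result:
id | name
---+-----
2  | Pan 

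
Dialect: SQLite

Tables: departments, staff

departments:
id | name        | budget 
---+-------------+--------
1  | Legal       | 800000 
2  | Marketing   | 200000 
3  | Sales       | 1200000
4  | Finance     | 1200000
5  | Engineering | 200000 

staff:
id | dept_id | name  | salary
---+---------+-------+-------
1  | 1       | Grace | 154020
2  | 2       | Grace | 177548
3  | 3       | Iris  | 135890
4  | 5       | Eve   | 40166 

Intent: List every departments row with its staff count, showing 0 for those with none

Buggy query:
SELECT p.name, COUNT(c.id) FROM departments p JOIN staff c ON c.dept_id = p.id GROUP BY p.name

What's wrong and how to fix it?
Bug: An inner join excludes parents with zero children

Fix: Use LEFT JOIN so parents without children still appear (COUNT(c.id) gives 0)

Corrected query:
SELECT p.name, COUNT(c.id) FROM departments p LEFT JOIN staff c ON c.dept_id = p.id GROUP BY p.name

Result:
name        | COUNT(c.id)
------------+------------
Engineering | 1          
Finance     | 0          
Legal       | 1          
Marketing   | 1          
Sales       | 1          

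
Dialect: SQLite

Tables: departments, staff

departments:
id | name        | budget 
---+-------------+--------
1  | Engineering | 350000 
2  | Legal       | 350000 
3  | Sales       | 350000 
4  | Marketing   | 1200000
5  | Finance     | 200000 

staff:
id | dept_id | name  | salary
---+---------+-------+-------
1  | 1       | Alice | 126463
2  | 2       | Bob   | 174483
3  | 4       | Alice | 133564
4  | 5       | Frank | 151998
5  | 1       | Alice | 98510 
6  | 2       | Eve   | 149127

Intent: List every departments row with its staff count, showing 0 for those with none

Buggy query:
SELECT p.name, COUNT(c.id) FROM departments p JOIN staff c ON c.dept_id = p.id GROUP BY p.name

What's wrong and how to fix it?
Bug: INNER JOIN drops departments rows that have no matching staff rows

Fix: Use LEFT JOIN so parents without children still appear (COUNT(c.id) gives 0)

Corrected query:
SELECT p.name, COUNT(c.id) FROM departments p LEFT JOIN staff c ON c.dept_id = p.id GROUP BY p.name

Result:
name        | COUNT(c.id)
------------+------------
Engineering | 2          
Finance     | 1          
Legal       | 2          
Marketing   | 1          
Sales       | 0          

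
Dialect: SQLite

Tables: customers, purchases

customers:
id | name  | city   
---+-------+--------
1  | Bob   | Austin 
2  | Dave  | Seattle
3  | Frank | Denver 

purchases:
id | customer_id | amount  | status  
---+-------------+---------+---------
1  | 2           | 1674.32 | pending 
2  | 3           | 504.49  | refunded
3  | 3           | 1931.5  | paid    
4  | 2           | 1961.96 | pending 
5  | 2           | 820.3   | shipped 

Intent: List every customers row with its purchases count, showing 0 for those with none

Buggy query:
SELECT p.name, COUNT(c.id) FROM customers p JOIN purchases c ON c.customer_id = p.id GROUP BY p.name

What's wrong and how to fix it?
Bug: INNER JOIN drops customers rows that have no matching purchases rows

Fix: Use LEFT JOIN so parents without children still appear (COUNT(c.id) gives 0)

Corrected query:
SELECT p.name, COUNT(c.id) FROM customers p LEFT JOIN purchases c ON c.customer_id = p.id GROUP BY p.name

Result:
name  | COUNT(c.id)
------+------------
Bob   | 0          
Dave  | 3          
Frank | 2          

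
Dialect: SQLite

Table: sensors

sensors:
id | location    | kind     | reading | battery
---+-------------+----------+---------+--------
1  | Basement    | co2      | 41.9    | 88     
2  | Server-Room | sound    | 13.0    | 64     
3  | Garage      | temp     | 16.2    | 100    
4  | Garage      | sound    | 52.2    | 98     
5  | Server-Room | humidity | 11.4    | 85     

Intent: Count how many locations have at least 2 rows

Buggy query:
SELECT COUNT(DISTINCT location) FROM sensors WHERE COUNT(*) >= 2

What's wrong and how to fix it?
Bug: WHERE filters individual rows, not groups, so a group-level COUNT is invalid there

Fix: Use a subquery that GROUPs and filters with HAVING, then count its rows

Corrected query:
SELECT COUNT(*) FROM (SELECT location FROM sensors GROUP BY location HAVING COUNT(*) >= 2)

Result:
COUNT(*)
--------
2       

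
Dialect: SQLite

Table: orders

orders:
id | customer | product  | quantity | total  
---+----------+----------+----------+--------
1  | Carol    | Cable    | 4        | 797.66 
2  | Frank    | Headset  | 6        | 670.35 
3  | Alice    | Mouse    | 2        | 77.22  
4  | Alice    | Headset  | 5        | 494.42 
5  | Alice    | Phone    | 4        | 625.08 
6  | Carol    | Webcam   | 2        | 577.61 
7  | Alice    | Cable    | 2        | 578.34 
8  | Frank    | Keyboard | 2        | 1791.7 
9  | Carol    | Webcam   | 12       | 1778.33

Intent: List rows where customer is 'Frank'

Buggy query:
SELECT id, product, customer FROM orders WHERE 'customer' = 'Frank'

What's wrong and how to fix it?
Bug: 'customer' in single quotes is a string literal, not the column; the comparison is literal-vs-literal and never true

Fix: Reference the column as customer without single quotes

Corrected query:
SELECT id, product, customer FROM orders WHERE customer = 'Frank'

Result:
id | product  | customer
---+----------+---------
2  | Headset  | Frank   
8  | Keyboard | Frank   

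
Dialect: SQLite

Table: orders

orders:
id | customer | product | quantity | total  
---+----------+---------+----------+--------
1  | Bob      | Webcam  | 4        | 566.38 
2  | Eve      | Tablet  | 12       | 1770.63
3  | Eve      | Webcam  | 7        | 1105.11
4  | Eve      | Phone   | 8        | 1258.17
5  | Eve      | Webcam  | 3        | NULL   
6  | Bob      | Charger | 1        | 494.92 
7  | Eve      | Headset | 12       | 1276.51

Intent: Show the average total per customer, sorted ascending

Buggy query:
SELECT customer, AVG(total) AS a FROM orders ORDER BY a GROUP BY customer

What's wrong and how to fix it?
Bug: ORDER BY appears before GROUP BY; SQL clause order requires GROUP BY first

Fix: Move ORDER BY to the end, after GROUP BY

Corrected query:
SELECT customer, AVG(total) AS a FROM orders GROUP BY customer ORDER BY a

Result:
customer | a       
---------+---------
Bob      | 530.65  
Eve      | 1352.605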